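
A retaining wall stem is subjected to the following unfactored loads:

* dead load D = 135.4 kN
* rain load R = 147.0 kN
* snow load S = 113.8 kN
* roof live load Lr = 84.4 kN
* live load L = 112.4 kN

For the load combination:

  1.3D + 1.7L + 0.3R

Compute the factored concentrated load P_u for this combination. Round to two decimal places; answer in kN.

411.20 kN

1.3(135.4) + 1.7(112.4) + 0.3(147.0) = 411.20
P_u = 411.20 kN.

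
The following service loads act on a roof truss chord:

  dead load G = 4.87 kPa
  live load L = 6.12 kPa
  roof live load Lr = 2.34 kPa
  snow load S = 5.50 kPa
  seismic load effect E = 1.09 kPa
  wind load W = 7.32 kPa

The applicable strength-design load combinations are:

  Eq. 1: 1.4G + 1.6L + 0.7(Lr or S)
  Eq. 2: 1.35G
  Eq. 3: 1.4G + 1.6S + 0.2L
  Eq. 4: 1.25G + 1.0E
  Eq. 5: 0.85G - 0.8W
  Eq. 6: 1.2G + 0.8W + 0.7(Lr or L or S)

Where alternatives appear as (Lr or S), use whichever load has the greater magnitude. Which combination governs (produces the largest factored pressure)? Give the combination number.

Combination 1

(Lr or S) → S = 5.50 kPa; (Lr or L or S) → L = 6.12 kPa.
Eq. 1: 1.4(4.87) + 1.6(6.12) + 0.7(5.50) = 6.82 + 9.79 + 3.85 = 20.46
Eq. 2: 1.35(4.87) = 6.57
Eq. 3: 1.4(4.87) + 1.6(5.50) + 0.2(6.12) = 6.82 + 8.80 + 1.22 = 16.84
Eq. 4: 1.25(4.87) + 1.0(1.09) = 6.09 + 1.09 = 7.18
Eq. 5: 0.85(4.87) - 0.8(7.32) = 4.14 - 5.86 = -1.72
Eq. 6: 1.2(4.87) + 0.8(7.32) + 0.7(6.12) = 5.84 + 5.86 + 4.28 = 15.98
The largest value is 20.46 kPa from combination 1.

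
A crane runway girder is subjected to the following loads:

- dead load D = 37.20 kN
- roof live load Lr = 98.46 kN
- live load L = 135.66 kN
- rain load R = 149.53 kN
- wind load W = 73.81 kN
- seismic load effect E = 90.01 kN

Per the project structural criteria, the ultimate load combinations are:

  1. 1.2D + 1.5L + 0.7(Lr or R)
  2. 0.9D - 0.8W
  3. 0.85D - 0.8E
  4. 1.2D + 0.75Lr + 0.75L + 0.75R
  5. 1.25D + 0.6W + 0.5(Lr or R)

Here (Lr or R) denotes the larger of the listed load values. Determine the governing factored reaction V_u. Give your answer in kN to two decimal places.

(Lr or R) → R = 149.53 kN.
1. 1.2(37.20) + 1.5(135.66) + 0.7(149.53) = 44.64 + 203.49 + 104.67 = 352.80
2. 0.9(37.20) - 0.8(73.81) = 33.48 - 59.05 = -25.57
3. 0.85(37.20) - 0.8(90.01) = 31.62 - 72.01 = -40.39
4. 1.2(37.20) + 0.75(98.46) + 0.75(135.66) + 0.75(149.53) = 332.38
5. 1.25(37.20) + 0.6(73.81) + 0.5(149.53) = 165.55
The controlling combination is 1, giving 352.80 kN.

352.80 kN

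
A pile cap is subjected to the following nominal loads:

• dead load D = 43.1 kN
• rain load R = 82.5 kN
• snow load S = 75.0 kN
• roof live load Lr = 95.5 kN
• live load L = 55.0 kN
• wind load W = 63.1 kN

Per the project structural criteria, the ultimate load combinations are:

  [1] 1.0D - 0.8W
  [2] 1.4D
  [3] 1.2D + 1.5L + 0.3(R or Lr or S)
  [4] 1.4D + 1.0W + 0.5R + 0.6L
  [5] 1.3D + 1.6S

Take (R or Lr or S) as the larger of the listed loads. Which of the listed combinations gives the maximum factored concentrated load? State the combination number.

(R or Lr or S) → Lr = 95.5 kN.
[1] 1.0(43.1) - 0.8(63.1) = 43.10 - 50.48 = -7.38
[2] 1.4(43.1) = 60.34
[3] 1.2(43.1) + 1.5(55.0) + 0.3(95.5) = 51.72 + 82.50 + 28.65 = 162.87
[4] 1.4(43.1) + 1.0(63.1) + 0.5(82.5) + 0.6(55.0) = 60.34 + 63.10 + 41.25 + 33.00 = 197.69
[5] 1.3(43.1) + 1.6(75.0) = 56.03 + 120.00 = 176.03
The largest value is 197.69 kN from combination 4.

Combination 4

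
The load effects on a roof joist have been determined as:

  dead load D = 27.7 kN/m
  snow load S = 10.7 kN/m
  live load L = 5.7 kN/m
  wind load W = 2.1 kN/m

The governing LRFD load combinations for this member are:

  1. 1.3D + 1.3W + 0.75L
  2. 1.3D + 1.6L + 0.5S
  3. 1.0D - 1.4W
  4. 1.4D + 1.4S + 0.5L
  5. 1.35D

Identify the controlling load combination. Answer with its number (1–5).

Combination 4

1. 1.3(27.7) + 1.3(2.1) + 0.75(5.7) = 36.01 + 2.73 + 4.28 = 43.02
2. 1.3(27.7) + 1.6(5.7) + 0.5(10.7) = 36.01 + 9.12 + 5.35 = 50.48
3. 1.0(27.7) - 1.4(2.1) = 27.70 - 2.94 = 24.76
4. 1.4(27.7) + 1.4(10.7) + 0.5(5.7) = 38.78 + 14.98 + 2.85 = 56.61
5. 1.35(27.7) = 37.40
The largest value is 56.61 kN/m from combination 4.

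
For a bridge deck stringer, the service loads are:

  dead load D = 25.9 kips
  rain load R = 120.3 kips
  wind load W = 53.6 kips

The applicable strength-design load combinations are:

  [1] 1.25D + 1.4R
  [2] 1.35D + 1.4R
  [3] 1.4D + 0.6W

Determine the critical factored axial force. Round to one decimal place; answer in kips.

203.4 kips

[1] 1.25(25.9) + 1.4(120.3) = 200.8
[2] 1.35(25.9) + 1.4(120.3) = 203.4
[3] 1.4(25.9) + 0.6(53.6) = 68.4
Combination 2 governs: P_u = 203.4 kips.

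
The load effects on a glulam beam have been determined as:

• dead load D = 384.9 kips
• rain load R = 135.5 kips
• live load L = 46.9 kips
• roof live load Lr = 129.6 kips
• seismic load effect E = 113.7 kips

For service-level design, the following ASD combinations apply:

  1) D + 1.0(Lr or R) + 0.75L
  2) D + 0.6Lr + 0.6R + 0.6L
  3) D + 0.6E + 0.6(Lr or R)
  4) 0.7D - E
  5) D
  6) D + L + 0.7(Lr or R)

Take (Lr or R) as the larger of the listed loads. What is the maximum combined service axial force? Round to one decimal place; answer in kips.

(Lr or R) → R = 135.5 kips.
1) 1.0(384.9) + 1.0(135.5) + 0.75(46.9) = 384.9 + 135.5 + 35.2 = 555.6
2) 1.0(384.9) + 0.6(129.6) + 0.6(135.5) + 0.6(46.9) = 384.9 + 77.8 + 81.3 + 28.1 = 572.1
3) 1.0(384.9) + 0.6(113.7) + 0.6(135.5) = 384.9 + 68.2 + 81.3 = 534.4
4) 0.7(384.9) - 1.0(113.7) = 269.4 - 113.7 = 155.7
5) 1.0(384.9) = 384.9
6) 1.0(384.9) + 1.0(46.9) + 0.7(135.5) = 384.9 + 46.9 + 94.9 = 526.7
Combination 2 governs: P = 572.1 kips.

572.1 kips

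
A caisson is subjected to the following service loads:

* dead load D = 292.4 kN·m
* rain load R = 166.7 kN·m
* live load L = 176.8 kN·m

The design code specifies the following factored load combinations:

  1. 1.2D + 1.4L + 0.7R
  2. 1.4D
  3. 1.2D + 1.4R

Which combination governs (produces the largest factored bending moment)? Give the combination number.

1. 1.2(292.4) + 1.4(176.8) + 0.7(166.7) = 350.88 + 247.52 + 116.69 = 715.09
2. 1.4(292.4) = 409.36
3. 1.2(292.4) + 1.4(166.7) = 350.88 + 233.38 = 584.26
The largest value is 715.09 kN·m from combination 1.

Combination 1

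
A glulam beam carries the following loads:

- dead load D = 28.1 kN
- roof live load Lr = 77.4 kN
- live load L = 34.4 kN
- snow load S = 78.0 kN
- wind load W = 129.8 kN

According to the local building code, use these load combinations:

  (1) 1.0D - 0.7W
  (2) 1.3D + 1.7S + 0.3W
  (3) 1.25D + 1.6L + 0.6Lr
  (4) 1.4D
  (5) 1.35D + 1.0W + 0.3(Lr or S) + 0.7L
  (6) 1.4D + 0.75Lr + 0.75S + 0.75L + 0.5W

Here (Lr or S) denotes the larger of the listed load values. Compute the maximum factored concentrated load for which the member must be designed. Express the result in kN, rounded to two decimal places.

246.59 kN

(Lr or S) → S = 78.0 kN.
(1) 1.0(28.1) - 0.7(129.8) = 28.10 - 90.86 = -62.76
(2) 1.3(28.1) + 1.7(78.0) + 0.3(129.8) = 36.53 + 132.60 + 38.94 = 208.07
(3) 1.25(28.1) + 1.6(34.4) + 0.6(77.4) = 35.13 + 55.04 + 46.44 = 136.61
(4) 1.4(28.1) = 39.34
(5) 1.35(28.1) + 1.0(129.8) + 0.3(78.0) + 0.7(34.4) = 37.94 + 129.80 + 23.40 + 24.08 = 215.22
(6) 1.4(28.1) + 0.75(77.4) + 0.75(78.0) + 0.75(34.4) + 0.5(129.8) = 39.34 + 58.05 + 58.50 + 25.80 + 64.90 = 246.59
The controlling combination is 6, giving 246.59 kN.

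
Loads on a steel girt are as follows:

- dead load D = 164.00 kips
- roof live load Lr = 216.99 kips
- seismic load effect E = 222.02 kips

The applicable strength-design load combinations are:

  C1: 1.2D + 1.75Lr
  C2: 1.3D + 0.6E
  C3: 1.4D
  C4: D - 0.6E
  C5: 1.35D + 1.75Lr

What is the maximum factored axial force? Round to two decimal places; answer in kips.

C1: 1.2(164.00) + 1.75(216.99) = 196.80 + 379.73 = 576.53
C2: 1.3(164.00) + 0.6(222.02) = 213.20 + 133.21 = 346.41
C3: 1.4(164.00) = 229.60
C4: 1.0(164.00) - 0.6(222.02) = 164.00 - 133.21 = 30.79
C5: 1.35(164.00) + 1.75(216.99) = 221.40 + 379.73 = 601.13
The controlling combination is 5, giving 601.13 kips.

601.13 kips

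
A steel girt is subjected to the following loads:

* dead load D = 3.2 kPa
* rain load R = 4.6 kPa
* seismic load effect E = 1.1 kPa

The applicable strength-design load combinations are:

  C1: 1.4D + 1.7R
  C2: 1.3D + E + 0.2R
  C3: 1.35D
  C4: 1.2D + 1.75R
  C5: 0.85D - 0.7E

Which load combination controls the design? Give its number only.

C1: 1.4(3.2) + 1.7(4.6) = 12.30
C2: 1.3(3.2) + 1.0(1.1) + 0.2(4.6) = 6.18
C3: 1.35(3.2) = 4.32
C4: 1.2(3.2) + 1.75(4.6) = 11.89
C5: 0.85(3.2) - 0.7(1.1) = 1.95
The largest value is 12.30 kPa from combination 1.

Combination 1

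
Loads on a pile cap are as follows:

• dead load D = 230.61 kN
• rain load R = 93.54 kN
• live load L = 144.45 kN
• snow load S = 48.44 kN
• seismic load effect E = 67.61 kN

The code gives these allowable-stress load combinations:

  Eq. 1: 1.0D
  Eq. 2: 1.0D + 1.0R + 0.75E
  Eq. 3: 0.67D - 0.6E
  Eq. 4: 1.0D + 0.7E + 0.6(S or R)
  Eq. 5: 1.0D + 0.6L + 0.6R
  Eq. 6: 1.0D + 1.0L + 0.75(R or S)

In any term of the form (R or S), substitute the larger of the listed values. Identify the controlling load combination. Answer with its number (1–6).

(S or R) → R = 93.54 kN; (R or S) → R = 93.54 kN.
Eq. 1: 1.0(230.61) = 230.61
Eq. 2: 1.0(230.61) + 1.0(93.54) + 0.75(67.61) = 230.61 + 93.54 + 50.71 = 374.86
Eq. 3: 0.67(230.61) - 0.6(67.61) = 154.51 - 40.57 = 113.94
Eq. 4: 1.0(230.61) + 0.7(67.61) + 0.6(93.54) = 230.61 + 47.33 + 56.12 = 334.06
Eq. 5: 1.0(230.61) + 0.6(144.45) + 0.6(93.54) = 230.61 + 86.67 + 56.12 = 373.40
Eq. 6: 1.0(230.61) + 1.0(144.45) + 0.75(93.54) = 230.61 + 144.45 + 70.16 = 445.22
The largest value is 445.22 kN from combination 6.

Combination 6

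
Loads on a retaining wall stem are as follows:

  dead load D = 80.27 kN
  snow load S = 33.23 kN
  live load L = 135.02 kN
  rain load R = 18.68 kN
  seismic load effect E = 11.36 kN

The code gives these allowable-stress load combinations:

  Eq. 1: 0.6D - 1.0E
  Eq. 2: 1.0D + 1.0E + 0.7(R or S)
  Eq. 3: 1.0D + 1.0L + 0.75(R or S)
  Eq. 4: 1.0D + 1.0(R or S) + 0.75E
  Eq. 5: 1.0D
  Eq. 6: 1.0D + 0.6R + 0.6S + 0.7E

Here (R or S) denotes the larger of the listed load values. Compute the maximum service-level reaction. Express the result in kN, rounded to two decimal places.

(R or S) → S = 33.23 kN.
Eq. 1: 0.6(80.27) - 1.0(11.36) = 36.80
Eq. 2: 1.0(80.27) + 1.0(11.36) + 0.7(33.23) = 114.89
Eq. 3: 1.0(80.27) + 1.0(135.02) + 0.75(33.23) = 240.21
Eq. 4: 1.0(80.27) + 1.0(33.23) + 0.75(11.36) = 122.02
Eq. 5: 1.0(80.27) = 80.27
Eq. 6: 1.0(80.27) + 0.6(18.68) + 0.6(33.23) + 0.7(11.36) = 119.37
The controlling combination is 3, giving 240.21 kN.

240.21 kN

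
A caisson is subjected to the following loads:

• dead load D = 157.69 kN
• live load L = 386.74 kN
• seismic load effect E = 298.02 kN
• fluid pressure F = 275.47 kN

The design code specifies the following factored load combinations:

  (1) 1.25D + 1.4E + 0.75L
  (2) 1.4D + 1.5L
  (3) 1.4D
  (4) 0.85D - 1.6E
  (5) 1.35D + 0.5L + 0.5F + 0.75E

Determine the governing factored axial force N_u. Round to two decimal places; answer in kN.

904.40 kN

(1) 1.25(157.69) + 1.4(298.02) + 0.75(386.74) = 197.11 + 417.23 + 290.06 = 904.40
(2) 1.4(157.69) + 1.5(386.74) = 220.77 + 580.11 = 800.88
(3) 1.4(157.69) = 220.77
(4) 0.85(157.69) - 1.6(298.02) = -342.80
(5) 1.35(157.69) + 0.5(386.74) + 0.5(275.47) + 0.75(298.02) = 767.50
Maximum is from combination 1.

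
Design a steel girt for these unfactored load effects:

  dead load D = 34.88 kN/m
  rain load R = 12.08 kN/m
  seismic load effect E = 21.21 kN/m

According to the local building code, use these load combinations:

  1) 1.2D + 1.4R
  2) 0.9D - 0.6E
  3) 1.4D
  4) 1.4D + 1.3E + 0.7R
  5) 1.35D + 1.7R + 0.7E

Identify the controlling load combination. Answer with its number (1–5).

1) 1.2(34.88) + 1.4(12.08) = 41.86 + 16.91 = 58.77
2) 0.9(34.88) - 0.6(21.21) = 18.67
3) 1.4(34.88) = 48.83
4) 1.4(34.88) + 1.3(21.21) + 0.7(12.08) = 48.83 + 27.57 + 8.46 = 84.86
5) 1.35(34.88) + 1.7(12.08) + 0.7(21.21) = 82.47
The largest value is 84.86 kN/m from combination 4.

Combination 4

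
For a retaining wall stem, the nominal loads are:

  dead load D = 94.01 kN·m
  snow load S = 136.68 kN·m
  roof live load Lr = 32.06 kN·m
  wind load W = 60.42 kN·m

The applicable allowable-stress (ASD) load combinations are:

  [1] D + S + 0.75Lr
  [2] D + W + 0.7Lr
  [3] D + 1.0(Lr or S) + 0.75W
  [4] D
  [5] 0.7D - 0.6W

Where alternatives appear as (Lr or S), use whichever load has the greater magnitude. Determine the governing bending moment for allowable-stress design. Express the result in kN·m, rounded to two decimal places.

276.01 kN·m

(Lr or S) → S = 136.68 kN·m.
[1] 1.0(94.01) + 1.0(136.68) + 0.75(32.06) = 94.01 + 136.68 + 24.05 = 254.74
[2] 1.0(94.01) + 1.0(60.42) + 0.7(32.06) = 94.01 + 60.42 + 22.44 = 176.87
[3] 1.0(94.01) + 1.0(136.68) + 0.75(60.42) = 94.01 + 136.68 + 45.32 = 276.01
[4] 1.0(94.01) = 94.01
[5] 0.7(94.01) - 0.6(60.42) = 65.81 - 36.25 = 29.56
Maximum is from combination 3.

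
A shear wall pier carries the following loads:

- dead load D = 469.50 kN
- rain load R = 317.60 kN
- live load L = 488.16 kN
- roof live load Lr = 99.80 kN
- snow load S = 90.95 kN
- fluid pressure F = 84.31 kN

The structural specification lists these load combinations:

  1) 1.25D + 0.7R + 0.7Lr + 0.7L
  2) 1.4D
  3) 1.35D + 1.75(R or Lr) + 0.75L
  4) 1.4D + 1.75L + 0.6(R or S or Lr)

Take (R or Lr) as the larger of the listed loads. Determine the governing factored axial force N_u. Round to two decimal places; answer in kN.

(R or Lr) → R = 317.60 kN; (R or S or Lr) → R = 317.60 kN.
1) 1.25(469.50) + 0.7(317.60) + 0.7(99.80) + 0.7(488.16) = 586.88 + 222.32 + 69.86 + 341.71 = 1220.77
2) 1.4(469.50) = 657.30
3) 1.35(469.50) + 1.75(317.60) + 0.75(488.16) = 633.83 + 555.80 + 366.12 = 1555.75
4) 1.4(469.50) + 1.75(488.16) + 0.6(317.60) = 657.30 + 854.28 + 190.56 = 1702.14
The controlling combination is 4, giving 1702.14 kN.

1702.14 kN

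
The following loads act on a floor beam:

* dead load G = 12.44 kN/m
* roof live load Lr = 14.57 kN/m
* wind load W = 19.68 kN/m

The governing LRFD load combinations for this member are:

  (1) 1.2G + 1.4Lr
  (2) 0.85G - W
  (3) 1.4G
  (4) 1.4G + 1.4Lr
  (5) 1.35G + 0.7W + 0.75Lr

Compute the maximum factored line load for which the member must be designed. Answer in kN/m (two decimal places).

41.50 kN/m

(1) 1.2(12.44) + 1.4(14.57) = 14.93 + 20.40 = 35.33
(2) 0.85(12.44) - 1.0(19.68) = 10.57 - 19.68 = -9.11
(3) 1.4(12.44) = 17.42
(4) 1.4(12.44) + 1.4(14.57) = 37.81
(5) 1.35(12.44) + 0.7(19.68) + 0.75(14.57) = 16.79 + 13.78 + 10.93 = 41.50
Combination 5 governs: w_u = 41.50 kN/m.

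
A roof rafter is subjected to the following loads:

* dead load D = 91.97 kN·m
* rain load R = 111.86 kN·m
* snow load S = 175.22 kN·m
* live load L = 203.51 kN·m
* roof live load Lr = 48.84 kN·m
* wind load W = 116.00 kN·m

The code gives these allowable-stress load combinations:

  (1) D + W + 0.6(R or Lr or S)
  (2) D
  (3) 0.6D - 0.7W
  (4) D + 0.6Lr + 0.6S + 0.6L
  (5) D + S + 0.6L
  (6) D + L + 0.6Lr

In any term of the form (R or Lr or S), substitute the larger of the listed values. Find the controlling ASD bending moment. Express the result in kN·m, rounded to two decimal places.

389.30 kN·m

(R or Lr or S) → S = 175.22 kN·m.
(1) 1.0(91.97) + 1.0(116.00) + 0.6(175.22) = 91.97 + 116.00 + 105.13 = 313.10
(2) 1.0(91.97) = 91.97
(3) 0.6(91.97) - 0.7(116.00) = 55.18 - 81.20 = -26.02
(4) 1.0(91.97) + 0.6(48.84) + 0.6(175.22) + 0.6(203.51) = 91.97 + 29.30 + 105.13 + 122.11 = 348.51
(5) 1.0(91.97) + 1.0(175.22) + 0.6(203.51) = 91.97 + 175.22 + 122.11 = 389.30
(6) 1.0(91.97) + 1.0(203.51) + 0.6(48.84) = 91.97 + 203.51 + 29.30 = 324.78
The controlling combination is 5, giving 389.30 kN·m.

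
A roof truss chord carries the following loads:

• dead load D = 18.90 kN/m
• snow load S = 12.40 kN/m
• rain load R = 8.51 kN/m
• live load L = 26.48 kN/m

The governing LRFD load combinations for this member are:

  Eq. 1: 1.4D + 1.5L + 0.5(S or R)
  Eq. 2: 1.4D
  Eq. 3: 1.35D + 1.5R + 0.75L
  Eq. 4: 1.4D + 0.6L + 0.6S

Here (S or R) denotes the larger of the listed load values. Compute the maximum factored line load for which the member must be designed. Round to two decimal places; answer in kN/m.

72.38 kN/m

(S or R) → S = 12.40 kN/m.
Eq. 1: 1.4(18.90) + 1.5(26.48) + 0.5(12.40) = 26.46 + 39.72 + 6.20 = 72.38
Eq. 2: 1.4(18.90) = 26.46
Eq. 3: 1.35(18.90) + 1.5(8.51) + 0.75(26.48) = 58.14
Eq. 4: 1.4(18.90) + 0.6(26.48) + 0.6(12.40) = 26.46 + 15.89 + 7.44 = 49.79
Combination 1 governs: w_u = 72.38 kN/m.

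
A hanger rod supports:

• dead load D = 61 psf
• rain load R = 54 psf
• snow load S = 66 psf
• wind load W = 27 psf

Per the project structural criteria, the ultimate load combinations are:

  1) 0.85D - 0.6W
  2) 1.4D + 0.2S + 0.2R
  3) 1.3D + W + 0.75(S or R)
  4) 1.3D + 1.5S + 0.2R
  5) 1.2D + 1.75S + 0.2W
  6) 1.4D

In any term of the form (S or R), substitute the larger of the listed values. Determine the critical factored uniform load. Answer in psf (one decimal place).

194.1 psf

(S or R) → S = 66 psf.
1) 0.85(61) - 0.6(27) = 51.9 - 16.2 = 35.7
2) 1.4(61) + 0.2(66) + 0.2(54) = 85.4 + 13.2 + 10.8 = 109.4
3) 1.3(61) + 1.0(27) + 0.75(66) = 79.3 + 27.0 + 49.5 = 155.8
4) 1.3(61) + 1.5(66) + 0.2(54) = 79.3 + 99.0 + 10.8 = 189.1
5) 1.2(61) + 1.75(66) + 0.2(27) = 73.2 + 115.5 + 5.4 = 194.1
6) 1.4(61) = 85.4
Combination 5 governs: q_u = 194.1 psf.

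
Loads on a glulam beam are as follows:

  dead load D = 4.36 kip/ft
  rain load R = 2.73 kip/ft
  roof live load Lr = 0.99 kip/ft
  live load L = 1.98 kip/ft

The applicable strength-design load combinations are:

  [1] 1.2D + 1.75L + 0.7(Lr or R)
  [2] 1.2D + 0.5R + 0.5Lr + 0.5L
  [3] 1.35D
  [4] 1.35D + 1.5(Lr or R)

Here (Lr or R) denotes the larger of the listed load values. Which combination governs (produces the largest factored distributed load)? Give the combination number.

(Lr or R) → R = 2.73 kip/ft.
[1] 1.2(4.36) + 1.75(1.98) + 0.7(2.73) = 5.23 + 3.47 + 1.91 = 10.61
[2] 1.2(4.36) + 0.5(2.73) + 0.5(0.99) + 0.5(1.98) = 8.08
[3] 1.35(4.36) = 5.89
[4] 1.35(4.36) + 1.5(2.73) = 9.98
The largest value is 10.61 kip/ft from combination 1.

Combination 1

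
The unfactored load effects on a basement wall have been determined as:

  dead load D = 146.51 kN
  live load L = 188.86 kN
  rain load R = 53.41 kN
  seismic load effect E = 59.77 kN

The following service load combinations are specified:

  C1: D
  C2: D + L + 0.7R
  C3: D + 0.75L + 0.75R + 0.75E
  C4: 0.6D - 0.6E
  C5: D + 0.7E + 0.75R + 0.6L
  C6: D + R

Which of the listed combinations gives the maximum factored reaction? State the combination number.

C1: 1.0(146.51) = 146.51
C2: 1.0(146.51) + 1.0(188.86) + 0.7(53.41) = 146.51 + 188.86 + 37.39 = 372.76
C3: 1.0(146.51) + 0.75(188.86) + 0.75(53.41) + 0.75(59.77) = 373.04
C4: 0.6(146.51) - 0.6(59.77) = 52.04
C5: 1.0(146.51) + 0.7(59.77) + 0.75(53.41) + 0.6(188.86) = 341.72
C6: 1.0(146.51) + 1.0(53.41) = 146.51 + 53.41 = 199.92
The largest value is 373.04 kN from combination 3.

Combination 3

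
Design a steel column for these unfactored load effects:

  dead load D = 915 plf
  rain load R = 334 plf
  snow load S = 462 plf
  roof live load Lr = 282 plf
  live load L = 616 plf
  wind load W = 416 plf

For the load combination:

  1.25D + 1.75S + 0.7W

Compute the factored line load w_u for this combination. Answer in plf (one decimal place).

1.25(915) + 1.75(462) + 0.7(416) = 1143.8 + 808.5 + 291.2 = 2243.5
w_u = 2243.5 plf.

2243.5 plf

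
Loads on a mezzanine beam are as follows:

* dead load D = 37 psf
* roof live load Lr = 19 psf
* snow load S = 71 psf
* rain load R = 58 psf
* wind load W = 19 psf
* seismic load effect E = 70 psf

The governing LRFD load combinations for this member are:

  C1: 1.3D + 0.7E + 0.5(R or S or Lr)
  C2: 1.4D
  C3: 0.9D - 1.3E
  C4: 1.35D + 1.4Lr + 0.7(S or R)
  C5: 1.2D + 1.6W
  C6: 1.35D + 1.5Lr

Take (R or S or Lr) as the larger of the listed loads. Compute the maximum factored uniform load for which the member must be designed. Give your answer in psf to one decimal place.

132.6 psf

(R or S or Lr) → S = 71 psf; (S or R) → S = 71 psf.
C1: 1.3(37) + 0.7(70) + 0.5(71) = 48.1 + 49.0 + 35.5 = 132.6
C2: 1.4(37) = 51.8
C3: 0.9(37) - 1.3(70) = 33.3 - 91.0 = -57.7
C4: 1.35(37) + 1.4(19) + 0.7(71) = 50.0 + 26.6 + 49.7 = 126.3
C5: 1.2(37) + 1.6(19) = 44.4 + 30.4 = 74.8
C6: 1.35(37) + 1.5(19) = 50.0 + 28.5 = 78.5
Combination 1 governs: q_u = 132.6 psf.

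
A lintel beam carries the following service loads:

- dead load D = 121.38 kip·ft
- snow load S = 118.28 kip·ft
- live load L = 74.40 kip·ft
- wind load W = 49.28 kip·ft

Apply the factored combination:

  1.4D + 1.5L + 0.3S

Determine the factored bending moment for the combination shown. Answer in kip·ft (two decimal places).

1.4(121.38) + 1.5(74.40) + 0.3(118.28) = 317.02
M_u = 317.02 kip·ft.

317.02 kip·ft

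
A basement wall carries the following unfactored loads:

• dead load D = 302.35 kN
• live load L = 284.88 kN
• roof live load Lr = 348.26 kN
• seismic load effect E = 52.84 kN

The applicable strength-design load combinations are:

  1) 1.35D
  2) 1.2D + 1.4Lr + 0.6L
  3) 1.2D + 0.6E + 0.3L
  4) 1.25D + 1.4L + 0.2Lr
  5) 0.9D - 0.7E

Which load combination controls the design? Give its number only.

1) 1.35(302.35) = 408.17
2) 1.2(302.35) + 1.4(348.26) + 0.6(284.88) = 1021.31
3) 1.2(302.35) + 0.6(52.84) + 0.3(284.88) = 479.99
4) 1.25(302.35) + 1.4(284.88) + 0.2(348.26) = 846.42
5) 0.9(302.35) - 0.7(52.84) = 235.13
The largest value is 1021.31 kN from combination 2.

Combination 2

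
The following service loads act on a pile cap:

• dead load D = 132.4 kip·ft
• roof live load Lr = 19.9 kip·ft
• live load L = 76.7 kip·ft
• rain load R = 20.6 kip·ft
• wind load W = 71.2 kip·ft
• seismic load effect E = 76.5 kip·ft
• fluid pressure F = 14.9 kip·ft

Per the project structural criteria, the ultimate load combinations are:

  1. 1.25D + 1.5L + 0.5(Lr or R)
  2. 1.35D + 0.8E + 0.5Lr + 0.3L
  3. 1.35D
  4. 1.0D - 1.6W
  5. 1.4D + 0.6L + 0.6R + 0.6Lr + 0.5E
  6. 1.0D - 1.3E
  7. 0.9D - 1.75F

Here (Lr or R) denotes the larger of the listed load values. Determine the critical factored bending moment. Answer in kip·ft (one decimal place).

293.9 kip·ft

(Lr or R) → R = 20.6 kip·ft.
1. 1.25(132.4) + 1.5(76.7) + 0.5(20.6) = 165.5 + 115.1 + 10.3 = 290.9
2. 1.35(132.4) + 0.8(76.5) + 0.5(19.9) + 0.3(76.7) = 178.7 + 61.2 + 10.0 + 23.0 = 272.9
3. 1.35(132.4) = 178.7
4. 1.0(132.4) - 1.6(71.2) = 132.4 - 113.9 = 18.5
5. 1.4(132.4) + 0.6(76.7) + 0.6(20.6) + 0.6(19.9) + 0.5(76.5) = 293.9
6. 1.0(132.4) - 1.3(76.5) = 33.0
7. 0.9(132.4) - 1.75(14.9) = 119.2 - 26.1 = 93.1
Maximum is from combination 5.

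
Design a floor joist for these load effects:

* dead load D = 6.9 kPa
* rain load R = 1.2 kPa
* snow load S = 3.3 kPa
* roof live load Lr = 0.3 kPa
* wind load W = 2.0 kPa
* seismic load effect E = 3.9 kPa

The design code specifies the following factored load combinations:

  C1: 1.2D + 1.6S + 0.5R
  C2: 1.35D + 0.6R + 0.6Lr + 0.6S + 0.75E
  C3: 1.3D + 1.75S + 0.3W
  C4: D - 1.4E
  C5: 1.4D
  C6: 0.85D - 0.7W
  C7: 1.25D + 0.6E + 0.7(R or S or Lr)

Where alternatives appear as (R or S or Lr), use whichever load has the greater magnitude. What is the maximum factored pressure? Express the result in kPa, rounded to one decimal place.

15.3 kPa

(R or S or Lr) → S = 3.3 kPa.
C1: 1.2(6.9) + 1.6(3.3) + 0.5(1.2) = 8.3 + 5.3 + 0.6 = 14.2
C2: 1.35(6.9) + 0.6(1.2) + 0.6(0.3) + 0.6(3.3) + 0.75(3.9) = 9.3 + 0.7 + 0.2 + 2.0 + 2.9 = 15.1
C3: 1.3(6.9) + 1.75(3.3) + 0.3(2.0) = 15.3
C4: 1.0(6.9) - 1.4(3.9) = 6.9 - 5.5 = 1.4
C5: 1.4(6.9) = 9.7
C6: 0.85(6.9) - 0.7(2.0) = 5.9 - 1.4 = 4.5
C7: 1.25(6.9) + 0.6(3.9) + 0.7(3.3) = 13.3
The controlling combination is 3, giving 15.3 kPa.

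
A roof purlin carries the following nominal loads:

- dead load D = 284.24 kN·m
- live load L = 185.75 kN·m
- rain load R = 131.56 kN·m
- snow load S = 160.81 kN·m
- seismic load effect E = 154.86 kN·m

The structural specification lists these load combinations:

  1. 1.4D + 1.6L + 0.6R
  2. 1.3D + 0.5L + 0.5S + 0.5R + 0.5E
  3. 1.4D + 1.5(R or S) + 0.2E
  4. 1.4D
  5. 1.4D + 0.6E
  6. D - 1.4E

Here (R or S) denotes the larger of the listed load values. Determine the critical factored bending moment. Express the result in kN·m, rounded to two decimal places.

(R or S) → S = 160.81 kN·m.
1. 1.4(284.24) + 1.6(185.75) + 0.6(131.56) = 774.07
2. 1.3(284.24) + 0.5(185.75) + 0.5(160.81) + 0.5(131.56) + 0.5(154.86) = 686.00
3. 1.4(284.24) + 1.5(160.81) + 0.2(154.86) = 670.12
4. 1.4(284.24) = 397.94
5. 1.4(284.24) + 0.6(154.86) = 490.85
6. 1.0(284.24) - 1.4(154.86) = 67.44
Maximum is from combination 1.

774.07 kN·m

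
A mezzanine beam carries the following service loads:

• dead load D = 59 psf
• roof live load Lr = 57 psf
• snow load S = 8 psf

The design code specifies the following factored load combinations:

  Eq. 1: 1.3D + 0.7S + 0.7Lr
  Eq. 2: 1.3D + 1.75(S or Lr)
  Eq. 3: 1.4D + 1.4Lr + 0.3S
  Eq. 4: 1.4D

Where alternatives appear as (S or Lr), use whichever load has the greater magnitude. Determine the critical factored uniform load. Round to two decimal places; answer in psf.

(S or Lr) → Lr = 57 psf.
Eq. 1: 1.3(59) + 0.7(8) + 0.7(57) = 76.70 + 5.60 + 39.90 = 122.20
Eq. 2: 1.3(59) + 1.75(57) = 76.70 + 99.75 = 176.45
Eq. 3: 1.4(59) + 1.4(57) + 0.3(8) = 82.60 + 79.80 + 2.40 = 164.80
Eq. 4: 1.4(59) = 82.60
Maximum is from combination 2.

176.45 psf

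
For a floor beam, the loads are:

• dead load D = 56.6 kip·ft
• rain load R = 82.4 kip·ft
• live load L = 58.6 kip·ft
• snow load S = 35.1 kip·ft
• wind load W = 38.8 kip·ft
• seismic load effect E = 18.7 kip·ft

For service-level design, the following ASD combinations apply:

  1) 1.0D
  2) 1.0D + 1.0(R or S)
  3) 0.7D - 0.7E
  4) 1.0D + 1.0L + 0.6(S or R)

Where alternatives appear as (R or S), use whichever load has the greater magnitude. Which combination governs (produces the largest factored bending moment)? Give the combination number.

(R or S) → R = 82.4 kip·ft; (S or R) → R = 82.4 kip·ft.
1) 1.0(56.6) = 56.6
2) 1.0(56.6) + 1.0(82.4) = 56.6 + 82.4 = 139.0
3) 0.7(56.6) - 0.7(18.7) = 39.6 - 13.1 = 26.5
4) 1.0(56.6) + 1.0(58.6) + 0.6(82.4) = 56.6 + 58.6 + 49.4 = 164.6
The largest value is 164.6 kip·ft from combination 4.

Combination 4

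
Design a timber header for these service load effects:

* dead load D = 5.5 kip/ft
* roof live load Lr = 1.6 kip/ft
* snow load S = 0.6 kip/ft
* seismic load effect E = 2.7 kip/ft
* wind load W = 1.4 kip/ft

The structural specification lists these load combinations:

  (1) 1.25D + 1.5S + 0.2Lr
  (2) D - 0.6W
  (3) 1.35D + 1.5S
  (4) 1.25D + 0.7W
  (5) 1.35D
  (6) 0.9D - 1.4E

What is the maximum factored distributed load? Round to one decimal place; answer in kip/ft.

(1) 1.25(5.5) + 1.5(0.6) + 0.2(1.6) = 6.9 + 0.9 + 0.3 = 8.1
(2) 1.0(5.5) - 0.6(1.4) = 5.5 - 0.8 = 4.7
(3) 1.35(5.5) + 1.5(0.6) = 7.4 + 0.9 = 8.3
(4) 1.25(5.5) + 0.7(1.4) = 6.9 + 1.0 = 7.9
(5) 1.35(5.5) = 7.4
(6) 0.9(5.5) - 1.4(2.7) = 5.0 - 3.8 = 1.2
Combination 3 governs: w_u = 8.3 kip/ft.

8.3 kip/ft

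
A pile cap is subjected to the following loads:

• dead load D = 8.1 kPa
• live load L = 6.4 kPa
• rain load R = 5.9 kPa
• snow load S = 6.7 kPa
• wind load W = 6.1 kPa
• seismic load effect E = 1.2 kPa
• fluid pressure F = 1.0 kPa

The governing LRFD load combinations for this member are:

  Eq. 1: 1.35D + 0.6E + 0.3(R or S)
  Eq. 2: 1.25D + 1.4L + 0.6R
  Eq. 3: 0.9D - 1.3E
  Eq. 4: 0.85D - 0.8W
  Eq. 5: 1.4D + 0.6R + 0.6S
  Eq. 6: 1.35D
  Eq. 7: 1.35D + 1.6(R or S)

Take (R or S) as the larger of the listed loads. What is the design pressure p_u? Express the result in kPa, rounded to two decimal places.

22.63 kPa

(R or S) → S = 6.7 kPa.
Eq. 1: 1.35(8.1) + 0.6(1.2) + 0.3(6.7) = 10.94 + 0.72 + 2.01 = 13.67
Eq. 2: 1.25(8.1) + 1.4(6.4) + 0.6(5.9) = 10.13 + 8.96 + 3.54 = 22.63
Eq. 3: 0.9(8.1) - 1.3(1.2) = 7.29 - 1.56 = 5.73
Eq. 4: 0.85(8.1) - 0.8(6.1) = 6.89 - 4.88 = 2.01
Eq. 5: 1.4(8.1) + 0.6(5.9) + 0.6(6.7) = 11.34 + 3.54 + 4.02 = 18.90
Eq. 6: 1.35(8.1) = 10.94
Eq. 7: 1.35(8.1) + 1.6(6.7) = 10.94 + 10.72 = 21.66
Combination 2 governs: p_u = 22.63 kPa.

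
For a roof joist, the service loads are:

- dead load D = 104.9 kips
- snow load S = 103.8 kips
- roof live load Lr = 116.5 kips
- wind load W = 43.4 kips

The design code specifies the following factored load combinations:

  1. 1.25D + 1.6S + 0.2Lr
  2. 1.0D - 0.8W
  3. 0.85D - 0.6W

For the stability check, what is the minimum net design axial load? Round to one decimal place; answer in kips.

1. 1.25(104.9) + 1.6(103.8) + 0.2(116.5) = 131.1 + 166.1 + 23.3 = 320.5
2. 1.0(104.9) - 0.8(43.4) = 104.9 - 34.7 = 70.2
3. 0.85(104.9) - 0.6(43.4) = 63.1
Combination 3 gives the minimum: 63.1 kips.

63.1 kips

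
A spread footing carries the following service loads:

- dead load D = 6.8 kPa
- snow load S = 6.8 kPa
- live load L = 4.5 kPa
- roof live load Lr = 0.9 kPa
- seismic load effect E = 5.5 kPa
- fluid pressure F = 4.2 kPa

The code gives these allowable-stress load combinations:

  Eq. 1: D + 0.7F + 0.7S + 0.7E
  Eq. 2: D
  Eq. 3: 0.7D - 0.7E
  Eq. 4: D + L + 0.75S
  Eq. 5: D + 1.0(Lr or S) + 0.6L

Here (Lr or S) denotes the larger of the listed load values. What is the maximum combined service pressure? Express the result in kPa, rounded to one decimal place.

(Lr or S) → S = 6.8 kPa.
Eq. 1: 1.0(6.8) + 0.7(4.2) + 0.7(6.8) + 0.7(5.5) = 6.8 + 2.9 + 4.8 + 3.9 = 18.4
Eq. 2: 1.0(6.8) = 6.8
Eq. 3: 0.7(6.8) - 0.7(5.5) = 4.8 - 3.9 = 0.9
Eq. 4: 1.0(6.8) + 1.0(4.5) + 0.75(6.8) = 6.8 + 4.5 + 5.1 = 16.4
Eq. 5: 1.0(6.8) + 1.0(6.8) + 0.6(4.5) = 6.8 + 6.8 + 2.7 = 16.3
Combination 1 governs: p = 18.4 kPa.

18.4 kPa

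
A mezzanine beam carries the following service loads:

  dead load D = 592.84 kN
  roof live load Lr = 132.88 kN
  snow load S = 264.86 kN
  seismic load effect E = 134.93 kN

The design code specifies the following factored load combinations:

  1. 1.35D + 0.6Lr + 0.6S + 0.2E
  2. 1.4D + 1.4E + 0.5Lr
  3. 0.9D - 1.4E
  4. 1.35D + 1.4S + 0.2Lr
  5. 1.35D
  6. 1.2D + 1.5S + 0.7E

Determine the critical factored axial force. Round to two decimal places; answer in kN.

1203.15 kN

1. 1.35(592.84) + 0.6(132.88) + 0.6(264.86) + 0.2(134.93) = 1065.96
2. 1.4(592.84) + 1.4(134.93) + 0.5(132.88) = 829.98 + 188.90 + 66.44 = 1085.32
3. 0.9(592.84) - 1.4(134.93) = 344.65
4. 1.35(592.84) + 1.4(264.86) + 0.2(132.88) = 800.33 + 370.80 + 26.58 = 1197.71
5. 1.35(592.84) = 800.33
6. 1.2(592.84) + 1.5(264.86) + 0.7(134.93) = 711.41 + 397.29 + 94.45 = 1203.15
The controlling combination is 6, giving 1203.15 kN.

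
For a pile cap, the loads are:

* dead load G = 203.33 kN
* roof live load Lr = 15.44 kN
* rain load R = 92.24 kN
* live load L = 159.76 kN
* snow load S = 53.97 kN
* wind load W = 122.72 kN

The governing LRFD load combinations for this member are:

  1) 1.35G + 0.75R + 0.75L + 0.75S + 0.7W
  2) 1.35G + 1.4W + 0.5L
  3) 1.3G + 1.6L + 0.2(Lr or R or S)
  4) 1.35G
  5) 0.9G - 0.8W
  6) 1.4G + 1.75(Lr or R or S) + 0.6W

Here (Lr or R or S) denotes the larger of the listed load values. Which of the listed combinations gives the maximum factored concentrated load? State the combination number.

(Lr or R or S) → R = 92.24 kN.
1) 1.35(203.33) + 0.75(92.24) + 0.75(159.76) + 0.75(53.97) + 0.7(122.72) = 274.50 + 69.18 + 119.82 + 40.48 + 85.90 = 589.88
2) 1.35(203.33) + 1.4(122.72) + 0.5(159.76) = 526.18
3) 1.3(203.33) + 1.6(159.76) + 0.2(92.24) = 538.39
4) 1.35(203.33) = 274.50
5) 0.9(203.33) - 0.8(122.72) = 183.00 - 98.18 = 84.82
6) 1.4(203.33) + 1.75(92.24) + 0.6(122.72) = 284.66 + 161.42 + 73.63 = 519.71
The largest value is 589.88 kN from combination 1.

Combination 1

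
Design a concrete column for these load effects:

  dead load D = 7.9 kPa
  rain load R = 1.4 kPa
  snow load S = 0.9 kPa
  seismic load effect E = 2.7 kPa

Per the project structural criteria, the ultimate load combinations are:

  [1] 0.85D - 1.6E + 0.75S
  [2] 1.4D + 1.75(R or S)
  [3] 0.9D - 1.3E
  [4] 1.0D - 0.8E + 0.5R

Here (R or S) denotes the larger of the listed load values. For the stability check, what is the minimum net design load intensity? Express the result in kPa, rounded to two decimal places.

(R or S) → R = 1.4 kPa.
[1] 0.85(7.9) - 1.6(2.7) + 0.75(0.9) = 3.07
[2] 1.4(7.9) + 1.75(1.4) = 13.51
[3] 0.9(7.9) - 1.3(2.7) = 3.60
[4] 1.0(7.9) - 0.8(2.7) + 0.5(1.4) = 6.44
Combination 1 gives the minimum: 3.07 kPa.

3.07 kPa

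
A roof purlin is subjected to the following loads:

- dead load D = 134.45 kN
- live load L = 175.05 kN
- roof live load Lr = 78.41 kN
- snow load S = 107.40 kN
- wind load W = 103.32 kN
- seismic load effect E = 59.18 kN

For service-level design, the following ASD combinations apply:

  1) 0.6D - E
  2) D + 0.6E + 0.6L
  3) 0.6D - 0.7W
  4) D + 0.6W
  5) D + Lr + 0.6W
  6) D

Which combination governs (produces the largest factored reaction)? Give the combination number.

1) 0.6(134.45) - 1.0(59.18) = 80.67 - 59.18 = 21.49
2) 1.0(134.45) + 0.6(59.18) + 0.6(175.05) = 134.45 + 35.51 + 105.03 = 274.99
3) 0.6(134.45) - 0.7(103.32) = 80.67 - 72.32 = 8.35
4) 1.0(134.45) + 0.6(103.32) = 134.45 + 61.99 = 196.44
5) 1.0(134.45) + 1.0(78.41) + 0.6(103.32) = 134.45 + 78.41 + 61.99 = 274.85
6) 1.0(134.45) = 134.45
The largest value is 274.99 kN from combination 2.

Combination 2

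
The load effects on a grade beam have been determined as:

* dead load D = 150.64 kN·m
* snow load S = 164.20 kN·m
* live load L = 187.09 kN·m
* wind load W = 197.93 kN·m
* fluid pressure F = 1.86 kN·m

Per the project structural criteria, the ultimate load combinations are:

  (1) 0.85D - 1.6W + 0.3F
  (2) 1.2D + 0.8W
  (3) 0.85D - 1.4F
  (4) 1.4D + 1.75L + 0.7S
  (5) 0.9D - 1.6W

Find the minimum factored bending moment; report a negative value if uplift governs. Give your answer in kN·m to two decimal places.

-188.09 kN·m

(1) 0.85(150.64) - 1.6(197.93) + 0.3(1.86) = 128.04 - 316.69 + 0.56 = -188.09
(2) 1.2(150.64) + 0.8(197.93) = 180.77 + 158.34 = 339.11
(3) 0.85(150.64) - 1.4(1.86) = 128.04 - 2.60 = 125.44
(4) 1.4(150.64) + 1.75(187.09) + 0.7(164.20) = 653.24
(5) 0.9(150.64) - 1.6(197.93) = 135.58 - 316.69 = -181.11
Combination 1 gives the minimum: -188.09 kN·m.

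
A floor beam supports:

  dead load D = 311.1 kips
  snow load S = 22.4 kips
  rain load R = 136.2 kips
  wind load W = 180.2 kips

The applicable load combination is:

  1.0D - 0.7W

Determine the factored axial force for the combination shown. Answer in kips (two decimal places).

1.0(311.1) - 0.7(180.2) = 311.10 - 126.14 = 184.96
P_u = 184.96 kips.

184.96 kips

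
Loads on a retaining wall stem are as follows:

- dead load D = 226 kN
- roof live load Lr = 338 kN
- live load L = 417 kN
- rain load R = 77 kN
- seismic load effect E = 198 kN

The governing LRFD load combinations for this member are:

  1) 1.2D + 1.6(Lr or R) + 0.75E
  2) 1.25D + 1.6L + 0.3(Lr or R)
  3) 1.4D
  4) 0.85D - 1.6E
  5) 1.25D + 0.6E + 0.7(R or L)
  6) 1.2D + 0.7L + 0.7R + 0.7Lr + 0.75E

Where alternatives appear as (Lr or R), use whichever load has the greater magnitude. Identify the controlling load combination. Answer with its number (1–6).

(Lr or R) → Lr = 338 kN; (R or L) → L = 417 kN.
1) 1.2(226) + 1.6(338) + 0.75(198) = 960.5
2) 1.25(226) + 1.6(417) + 0.3(338) = 1051.1
3) 1.4(226) = 316.4
4) 0.85(226) - 1.6(198) = -124.7
5) 1.25(226) + 0.6(198) + 0.7(417) = 693.2
6) 1.2(226) + 0.7(417) + 0.7(77) + 0.7(338) + 0.75(198) = 1002.1
The largest value is 1051.1 kN from combination 2.

Combination 2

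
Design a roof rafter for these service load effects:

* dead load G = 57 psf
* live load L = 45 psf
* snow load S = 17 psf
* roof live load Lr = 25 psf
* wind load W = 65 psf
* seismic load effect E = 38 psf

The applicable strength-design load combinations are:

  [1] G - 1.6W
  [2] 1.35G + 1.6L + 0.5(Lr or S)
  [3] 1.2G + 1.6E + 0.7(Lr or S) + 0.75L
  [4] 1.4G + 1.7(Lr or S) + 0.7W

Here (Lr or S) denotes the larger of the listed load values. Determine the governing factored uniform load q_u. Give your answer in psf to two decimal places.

180.45 psf

(Lr or S) → Lr = 25 psf.
[1] 1.0(57) - 1.6(65) = -47.00
[2] 1.35(57) + 1.6(45) + 0.5(25) = 161.45
[3] 1.2(57) + 1.6(38) + 0.7(25) + 0.75(45) = 180.45
[4] 1.4(57) + 1.7(25) + 0.7(65) = 167.80
The controlling combination is 3, giving 180.45 psf.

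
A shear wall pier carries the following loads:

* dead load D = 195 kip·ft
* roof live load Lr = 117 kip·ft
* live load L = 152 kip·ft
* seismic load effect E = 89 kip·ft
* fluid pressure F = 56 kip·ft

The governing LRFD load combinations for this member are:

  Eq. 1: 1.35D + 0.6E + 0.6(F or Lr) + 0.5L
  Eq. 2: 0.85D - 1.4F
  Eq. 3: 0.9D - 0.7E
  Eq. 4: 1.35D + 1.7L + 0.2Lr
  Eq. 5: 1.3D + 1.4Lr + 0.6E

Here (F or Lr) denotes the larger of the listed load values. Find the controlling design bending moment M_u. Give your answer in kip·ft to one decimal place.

(F or Lr) → Lr = 117 kip·ft.
Eq. 1: 1.35(195) + 0.6(89) + 0.6(117) + 0.5(152) = 263.3 + 53.4 + 70.2 + 76.0 = 462.9
Eq. 2: 0.85(195) - 1.4(56) = 165.8 - 78.4 = 87.4
Eq. 3: 0.9(195) - 0.7(89) = 175.5 - 62.3 = 113.2
Eq. 4: 1.35(195) + 1.7(152) + 0.2(117) = 263.3 + 258.4 + 23.4 = 545.1
Eq. 5: 1.3(195) + 1.4(117) + 0.6(89) = 253.5 + 163.8 + 53.4 = 470.7
Maximum is from combination 4.

545.1 kip·ft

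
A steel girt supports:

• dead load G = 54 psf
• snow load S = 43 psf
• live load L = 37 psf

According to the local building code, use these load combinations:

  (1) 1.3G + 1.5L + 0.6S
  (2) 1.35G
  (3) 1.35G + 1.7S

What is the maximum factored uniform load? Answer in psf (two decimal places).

(1) 1.3(54) + 1.5(37) + 0.6(43) = 70.20 + 55.50 + 25.80 = 151.50
(2) 1.35(54) = 72.90
(3) 1.35(54) + 1.7(43) = 72.90 + 73.10 = 146.00
The controlling combination is 1, giving 151.50 psf.

151.50 psf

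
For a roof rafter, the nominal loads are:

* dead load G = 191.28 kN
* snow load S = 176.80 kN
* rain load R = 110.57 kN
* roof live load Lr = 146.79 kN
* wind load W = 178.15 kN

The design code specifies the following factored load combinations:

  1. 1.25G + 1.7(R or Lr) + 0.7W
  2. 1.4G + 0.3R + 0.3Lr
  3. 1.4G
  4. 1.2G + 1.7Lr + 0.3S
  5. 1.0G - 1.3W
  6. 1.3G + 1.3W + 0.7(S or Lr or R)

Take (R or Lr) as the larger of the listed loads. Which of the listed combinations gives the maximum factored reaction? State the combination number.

Combination 1

(R or Lr) → Lr = 146.79 kN; (S or Lr or R) → S = 176.80 kN.
1. 1.25(191.28) + 1.7(146.79) + 0.7(178.15) = 239.10 + 249.54 + 124.71 = 613.35
2. 1.4(191.28) + 0.3(110.57) + 0.3(146.79) = 267.79 + 33.17 + 44.04 = 345.00
3. 1.4(191.28) = 267.79
4. 1.2(191.28) + 1.7(146.79) + 0.3(176.80) = 229.54 + 249.54 + 53.04 = 532.12
5. 1.0(191.28) - 1.3(178.15) = 191.28 - 231.60 = -40.32
6. 1.3(191.28) + 1.3(178.15) + 0.7(176.80) = 248.66 + 231.60 + 123.76 = 604.02
The largest value is 613.35 kN from combination 1.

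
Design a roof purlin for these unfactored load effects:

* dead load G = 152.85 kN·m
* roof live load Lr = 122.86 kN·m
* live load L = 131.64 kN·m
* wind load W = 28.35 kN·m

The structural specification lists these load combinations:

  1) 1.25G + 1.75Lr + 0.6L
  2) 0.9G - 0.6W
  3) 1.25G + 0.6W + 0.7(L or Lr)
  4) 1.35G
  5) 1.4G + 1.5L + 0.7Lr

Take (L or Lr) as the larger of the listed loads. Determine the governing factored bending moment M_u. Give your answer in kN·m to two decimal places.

(L or Lr) → L = 131.64 kN·m.
1) 1.25(152.85) + 1.75(122.86) + 0.6(131.64) = 485.05
2) 0.9(152.85) - 0.6(28.35) = 120.56
3) 1.25(152.85) + 0.6(28.35) + 0.7(131.64) = 300.22
4) 1.35(152.85) = 206.35
5) 1.4(152.85) + 1.5(131.64) + 0.7(122.86) = 497.45
Maximum is from combination 5.

497.45 kN·m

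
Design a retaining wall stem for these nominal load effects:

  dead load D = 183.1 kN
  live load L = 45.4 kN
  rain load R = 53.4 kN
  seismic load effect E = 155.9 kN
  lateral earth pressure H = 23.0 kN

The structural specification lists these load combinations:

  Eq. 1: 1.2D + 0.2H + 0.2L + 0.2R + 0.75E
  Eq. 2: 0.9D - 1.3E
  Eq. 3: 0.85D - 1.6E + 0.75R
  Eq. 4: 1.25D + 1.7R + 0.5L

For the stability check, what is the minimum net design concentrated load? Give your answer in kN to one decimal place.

Eq. 1: 1.2(183.1) + 0.2(23.0) + 0.2(45.4) + 0.2(53.4) + 0.75(155.9) = 219.7 + 4.6 + 9.1 + 10.7 + 116.9 = 361.0
Eq. 2: 0.9(183.1) - 1.3(155.9) = 164.8 - 202.7 = -37.9
Eq. 3: 0.85(183.1) - 1.6(155.9) + 0.75(53.4) = -53.8
Eq. 4: 1.25(183.1) + 1.7(53.4) + 0.5(45.4) = 228.9 + 90.8 + 22.7 = 342.4
Combination 3 gives the minimum: -53.8 kN.

-53.8 kN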